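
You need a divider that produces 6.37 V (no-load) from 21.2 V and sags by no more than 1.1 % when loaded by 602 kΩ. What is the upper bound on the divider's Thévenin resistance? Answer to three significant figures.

Loading drop = R_th/(R_th + R_L) ≤ 0.0110, so R_th ≤ R_L · ε/(1−ε) = 602 kΩ × 0.0110/0.9890 = 6.70 kΩ.

R_th ≤ 6.70 kΩ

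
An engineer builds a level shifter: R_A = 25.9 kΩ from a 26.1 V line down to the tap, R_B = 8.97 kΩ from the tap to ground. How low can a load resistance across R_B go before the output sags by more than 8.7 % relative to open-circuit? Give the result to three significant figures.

R_L(min) ≈ 69.9 kΩ

Output resistance R_th = R_A‖R_B = (25.9 × 8.97)/34.87 = 6.663 kΩ.
The fractional drop is R_th/(R_th + R_L); requiring this ≤ 0.0870 gives R_L ≥ R_th(1/0.0870 − 1) = 6.663 × 10.49 = 69.9 kΩ.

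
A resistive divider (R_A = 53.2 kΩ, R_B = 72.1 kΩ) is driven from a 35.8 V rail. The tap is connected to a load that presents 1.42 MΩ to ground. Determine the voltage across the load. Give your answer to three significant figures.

V_out ≈ 20.2 V

The load sits in parallel with R_B: R_B‖R_L = (72.1 × 1420) / (72.1 + 1420) = 68.62 kΩ.
V_out = 35.8 × 68.62 / (53.2 + 68.62) = 35.8 × 68.62/121.8 = 20.2 V.
(Unloaded it would have been 20.6 V.)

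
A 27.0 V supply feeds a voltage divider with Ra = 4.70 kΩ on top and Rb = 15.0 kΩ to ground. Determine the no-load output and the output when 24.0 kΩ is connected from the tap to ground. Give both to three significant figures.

Unloaded: 20.6 V; loaded: 17.9 V

Open-circuit: V = 27.0 × 15.0/(4.70 + 15.0) = 20.6 V.
With the load, Rb becomes Rb‖R_L = 9.231 kΩ, so V = 27.0 × 9.231/13.93 = 17.9 V.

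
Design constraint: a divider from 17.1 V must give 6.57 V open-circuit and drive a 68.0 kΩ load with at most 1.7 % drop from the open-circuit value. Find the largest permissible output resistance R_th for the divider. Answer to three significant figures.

Loading drop = R_th/(R_th + R_L) ≤ 0.0170, so R_th ≤ R_L · ε/(1−ε) = 68.0 kΩ × 0.0170/0.9830 = 1.18 kΩ.

R_th ≤ 1.18 kΩ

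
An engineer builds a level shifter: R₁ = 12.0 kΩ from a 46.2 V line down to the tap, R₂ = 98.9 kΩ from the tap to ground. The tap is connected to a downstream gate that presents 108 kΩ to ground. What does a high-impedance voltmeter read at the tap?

The load sits in parallel with R₂: R₂‖R_L = (98.9 × 108) / (98.9 + 108) = 51.62 kΩ.
V_out = 46.2 × 51.62 / (12.0 + 51.62) = 46.2 × 51.62/63.62 = 37.5 V.

V_out ≈ 37.5 V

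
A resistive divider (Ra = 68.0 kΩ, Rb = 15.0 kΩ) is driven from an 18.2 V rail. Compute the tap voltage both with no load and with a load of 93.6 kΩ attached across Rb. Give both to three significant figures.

Unloaded: 3.29 V; loaded: 2.91 V

Open-circuit: V = 18.2 × 15.0/(68.0 + 15.0) = 3.29 V.
With the load, Rb becomes Rb‖R_L = 12.93 kΩ, so V = 18.2 × 12.93/80.93 = 2.91 V.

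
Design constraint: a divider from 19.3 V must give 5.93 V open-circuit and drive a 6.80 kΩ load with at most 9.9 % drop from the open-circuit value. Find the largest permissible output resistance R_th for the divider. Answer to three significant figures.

Loading drop = R_th/(R_th + R_L) ≤ 0.0990, so R_th ≤ R_L · ε/(1−ε) = 6.80 kΩ × 0.0990/0.9010 = 747 Ω.

R_th ≤ 747 Ω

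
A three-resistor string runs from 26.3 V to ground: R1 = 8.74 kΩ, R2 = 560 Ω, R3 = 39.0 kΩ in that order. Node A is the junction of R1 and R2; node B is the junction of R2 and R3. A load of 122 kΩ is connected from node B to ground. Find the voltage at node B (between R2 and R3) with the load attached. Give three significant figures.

At node B, R3 is in parallel with the load: R3‖R_L = 29550 Ω.
Below node A the resistance is R2 + (R3‖R_L) = 30110 Ω, so V_A = 26.3 × 30110/38850 = 20.38 V.
Then V_B = V_A × (R3‖R_L)/(R2 + R3‖R_L) = 20.38 × 29550/30110 = 20.0 V.

V ≈ 20.0 V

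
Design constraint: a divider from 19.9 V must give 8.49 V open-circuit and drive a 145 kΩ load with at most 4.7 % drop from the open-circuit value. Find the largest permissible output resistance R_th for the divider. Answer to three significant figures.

R_th ≤ 7.15 kΩ

Loading drop = R_th/(R_th + R_L) ≤ 0.0470, so R_th ≤ R_L · ε/(1−ε) = 145 kΩ × 0.0470/0.9530 = 7.15 kΩ.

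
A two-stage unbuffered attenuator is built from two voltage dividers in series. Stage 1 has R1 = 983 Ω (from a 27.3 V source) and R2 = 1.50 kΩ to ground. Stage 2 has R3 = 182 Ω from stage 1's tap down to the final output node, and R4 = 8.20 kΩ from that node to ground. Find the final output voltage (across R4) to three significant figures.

V_out ≈ 15.1 V

Stage 2 presents R3+R4 = 8382 Ω as a load on stage 1's tap.
Stage 1's lower leg becomes R2‖(R3+R4) = 1272 Ω, so V_mid = 27.3 × 1272/2255 = 15.40 V.
Stage 2 is itself unloaded: V_out = V_mid × R4/(R3+R4) = 15.40 × 8200/8382 = 15.1 V.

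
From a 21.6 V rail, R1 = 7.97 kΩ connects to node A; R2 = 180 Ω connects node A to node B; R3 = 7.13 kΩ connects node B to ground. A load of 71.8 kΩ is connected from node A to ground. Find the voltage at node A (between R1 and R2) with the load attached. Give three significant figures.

Below node A the series string R2+R3 = 7310 Ω sits in parallel with the 71800 Ω load: 6635 Ω.
V_A = 21.6 × 6635/(7970 + 6635) = 9.81 V.

V ≈ 9.81 V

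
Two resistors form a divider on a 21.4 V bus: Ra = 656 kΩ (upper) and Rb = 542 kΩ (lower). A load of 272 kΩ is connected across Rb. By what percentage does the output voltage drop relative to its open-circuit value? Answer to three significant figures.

The divider's output (Thévenin) resistance is Ra‖Rb = 296.8 kΩ.
Fractional drop under load = R_th/(R_th + R_L) = 296.8 / (296.8 + 272) = 0.5218.
So the output falls by 52.2 %.

52.2 %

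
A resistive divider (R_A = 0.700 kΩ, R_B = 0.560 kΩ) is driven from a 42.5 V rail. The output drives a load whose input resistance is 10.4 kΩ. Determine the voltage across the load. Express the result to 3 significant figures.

The load sits in parallel with R_B: R_B‖R_L = (560 × 10400) / (560 + 10400) = 531.4 Ω.
V_out = 42.5 × 531.4 / (700 + 531.4) = 42.5 × 531.4/1231 = 18.3 V.

V_out ≈ 18.3 V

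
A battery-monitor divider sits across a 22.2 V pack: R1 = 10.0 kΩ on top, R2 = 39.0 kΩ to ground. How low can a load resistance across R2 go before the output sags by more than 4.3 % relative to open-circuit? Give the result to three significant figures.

R_L(min) ≈ 177 kΩ

Output resistance R_th = R1‖R2 = (10.0 × 39.0)/49.00 = 7.959 kΩ.
The fractional drop is R_th/(R_th + R_L); requiring this ≤ 0.0430 gives R_L ≥ R_th(1/0.0430 − 1) = 7.959 × 22.26 = 177 kΩ.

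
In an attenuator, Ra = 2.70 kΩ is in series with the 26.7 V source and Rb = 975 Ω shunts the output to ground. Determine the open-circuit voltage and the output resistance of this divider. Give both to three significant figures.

V_th = 7.08 V, R_th = 716 Ω

V_th is the open-circuit tap voltage: 26.7 × 975/(2700 + 975) = 7.08 V.
With the supply zeroed, Ra and Rb appear in parallel from the tap: R_th = Ra‖Rb = (2700 × 975)/3675 = 716 Ω.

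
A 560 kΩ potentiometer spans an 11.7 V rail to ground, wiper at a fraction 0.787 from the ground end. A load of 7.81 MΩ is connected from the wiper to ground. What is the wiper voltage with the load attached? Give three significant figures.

The wiper splits the pot into (1−α)R = 119.3 kΩ above and αR = 440.7 kΩ below.
Lower section ‖ load = 417.2 kΩ.
V_wiper = 11.7 × 417.2/(119.3 + 417.2) = 9.10 V.

V ≈ 9.10 V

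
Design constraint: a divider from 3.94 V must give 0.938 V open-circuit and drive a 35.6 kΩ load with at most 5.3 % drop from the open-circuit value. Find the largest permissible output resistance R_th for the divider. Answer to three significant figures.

R_th ≤ 1.99 kΩ

Loading drop = R_th/(R_th + R_L) ≤ 0.0530, so R_th ≤ R_L · ε/(1−ε) = 35.6 kΩ × 0.0530/0.9470 = 1.99 kΩ.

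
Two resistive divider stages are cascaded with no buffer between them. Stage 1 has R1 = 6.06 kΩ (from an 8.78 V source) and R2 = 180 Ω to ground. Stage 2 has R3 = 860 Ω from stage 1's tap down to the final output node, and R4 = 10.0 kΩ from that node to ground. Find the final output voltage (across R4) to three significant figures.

V_out ≈ 0.230 V

Stage 2 presents R3+R4 = 10860 Ω as a load on stage 1's tap.
Stage 1's lower leg becomes R2‖(R3+R4) = 177.1 Ω, so V_mid = 8.78 × 177.1/6237 = 0.2493 V.
Stage 2 is itself unloaded: V_out = V_mid × R4/(R3+R4) = 0.2493 × 10000/10860 = 0.230 V.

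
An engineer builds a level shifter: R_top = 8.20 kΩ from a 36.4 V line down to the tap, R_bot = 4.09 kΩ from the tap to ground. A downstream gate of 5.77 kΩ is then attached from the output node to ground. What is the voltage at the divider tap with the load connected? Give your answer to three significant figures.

The load sits in parallel with R_bot: R_bot‖R_L = (4.09 × 5.77) / (4.09 + 5.77) = 2.393 kΩ.
V_out = 36.4 × 2.393 / (8.20 + 2.393) = 36.4 × 2.393/10.59 = 8.22 V.

V_out ≈ 8.22 V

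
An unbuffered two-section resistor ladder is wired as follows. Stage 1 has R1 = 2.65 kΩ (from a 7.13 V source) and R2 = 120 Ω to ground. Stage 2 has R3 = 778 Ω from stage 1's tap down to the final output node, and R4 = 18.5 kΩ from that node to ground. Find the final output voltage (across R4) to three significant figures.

V_out ≈ 0.295 V

Stage 2 presents R3+R4 = 19280 Ω as a load on stage 1's tap.
Stage 1's lower leg becomes R2‖(R3+R4) = 119.3 Ω, so V_mid = 7.13 × 119.3/2769 = 0.3071 V.
Stage 2 is itself unloaded: V_out = V_mid × R4/(R3+R4) = 0.3071 × 18500/19280 = 0.295 V.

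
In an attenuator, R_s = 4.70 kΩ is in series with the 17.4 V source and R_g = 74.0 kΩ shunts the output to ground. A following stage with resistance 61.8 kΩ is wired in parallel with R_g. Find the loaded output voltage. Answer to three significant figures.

The load sits in parallel with R_g: R_g‖R_L = (74.0 × 61.8) / (74.0 + 61.8) = 33.68 kΩ.
V_out = 17.4 × 33.68 / (4.70 + 33.68) = 17.4 × 33.68/38.38 = 15.3 V.

V_out ≈ 15.3 V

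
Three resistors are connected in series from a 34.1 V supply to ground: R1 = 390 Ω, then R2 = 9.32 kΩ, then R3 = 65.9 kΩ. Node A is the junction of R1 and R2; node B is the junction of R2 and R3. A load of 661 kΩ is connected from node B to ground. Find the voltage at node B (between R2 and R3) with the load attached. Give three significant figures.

V ≈ 29.3 V

At node B, R3 is in parallel with the load: R3‖R_L = 59930 Ω.
Below node A the resistance is R2 + (R3‖R_L) = 69250 Ω, so V_A = 34.1 × 69250/69640 = 33.91 V.
Then V_B = V_A × (R3‖R_L)/(R2 + R3‖R_L) = 33.91 × 59930/69250 = 29.3 V.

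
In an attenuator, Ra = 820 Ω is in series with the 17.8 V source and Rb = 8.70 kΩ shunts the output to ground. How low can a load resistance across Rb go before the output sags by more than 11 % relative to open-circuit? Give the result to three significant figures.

Output resistance R_th = Ra‖Rb = (820 × 8700)/9520 = 749.4 Ω.
The fractional drop is R_th/(R_th + R_L); requiring this ≤ 0.110 gives R_L ≥ R_th(1/0.110 − 1) = 749.4 × 8.091 = 6.06 kΩ.

R_L(min) ≈ 6.06 kΩ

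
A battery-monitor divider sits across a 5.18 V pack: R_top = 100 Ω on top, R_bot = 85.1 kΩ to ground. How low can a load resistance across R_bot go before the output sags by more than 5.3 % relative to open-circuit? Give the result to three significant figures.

Output resistance R_th = R_top‖R_bot = (100 × 85100)/85200 = 99.88 Ω.
The fractional drop is R_th/(R_th + R_L); requiring this ≤ 0.0530 gives R_L ≥ R_th(1/0.0530 − 1) = 99.88 × 17.87 = 1.78 kΩ.

R_L(min) ≈ 1.78 kΩ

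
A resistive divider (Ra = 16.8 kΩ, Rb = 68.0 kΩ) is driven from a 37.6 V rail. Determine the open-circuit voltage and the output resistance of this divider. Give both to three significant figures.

V_th is the open-circuit tap voltage: 37.6 × 68.0/(16.8 + 68.0) = 30.2 V.
With the supply zeroed, Ra and Rb appear in parallel from the tap: R_th = Ra‖Rb = (16.8 × 68.0)/84.80 = 13.5 kΩ.

V_th = 30.2 V, R_th = 13.5 kΩ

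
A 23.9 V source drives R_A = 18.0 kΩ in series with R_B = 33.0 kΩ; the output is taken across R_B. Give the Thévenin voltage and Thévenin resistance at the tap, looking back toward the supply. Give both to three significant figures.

V_th = 15.5 V, R_th = 11.6 kΩ

V_th is the open-circuit tap voltage: 23.9 × 33.0/(18.0 + 33.0) = 15.5 V.
With the supply zeroed, R_A and R_B appear in parallel from the tap: R_th = R_A‖R_B = (18.0 × 33.0)/51.00 = 11.6 kΩ.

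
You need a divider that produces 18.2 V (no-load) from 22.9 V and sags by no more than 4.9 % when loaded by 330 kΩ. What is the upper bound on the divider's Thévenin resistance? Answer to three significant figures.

R_th ≤ 17.0 kΩ

Loading drop = R_th/(R_th + R_L) ≤ 0.0490, so R_th ≤ R_L · ε/(1−ε) = 330 kΩ × 0.0490/0.9510 = 17.0 kΩ.
(Any R1, R2 with R2/(R1+R2) = 0.795 and R1‖R2 ≤ 17.0 kΩ will meet the spec.)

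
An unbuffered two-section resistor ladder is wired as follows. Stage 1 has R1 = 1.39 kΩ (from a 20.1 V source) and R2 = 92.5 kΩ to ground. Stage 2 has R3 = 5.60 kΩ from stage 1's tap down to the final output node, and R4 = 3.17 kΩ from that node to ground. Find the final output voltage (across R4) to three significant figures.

V_out ≈ 6.19 V

Stage 2 presents R3+R4 = 8.770 kΩ as a load on stage 1's tap.
Stage 1's lower leg becomes R2‖(R3+R4) = 8.011 kΩ, so V_mid = 20.1 × 8.011/9.401 = 17.13 V.
Stage 2 is itself unloaded: V_out = V_mid × R4/(R3+R4) = 17.13 × 3.17/8.770 = 6.19 V.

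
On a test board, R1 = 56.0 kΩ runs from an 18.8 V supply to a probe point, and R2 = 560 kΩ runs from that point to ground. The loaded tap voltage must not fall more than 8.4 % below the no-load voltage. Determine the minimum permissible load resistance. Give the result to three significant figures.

Output resistance R_th = R1‖R2 = (56.0 × 560)/616.0 = 50.91 kΩ.
The fractional drop is R_th/(R_th + R_L); requiring this ≤ 0.0840 gives R_L ≥ R_th(1/0.0840 − 1) = 50.91 × 10.90 = 555 kΩ.

R_L(min) ≈ 555 kΩ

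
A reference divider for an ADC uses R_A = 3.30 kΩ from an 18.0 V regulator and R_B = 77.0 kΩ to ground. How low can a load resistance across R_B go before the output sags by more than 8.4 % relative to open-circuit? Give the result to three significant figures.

R_L(min) ≈ 34.5 kΩ

Output resistance R_th = R_A‖R_B = (3.30 × 77.0)/80.30 = 3.164 kΩ.
The fractional drop is R_th/(R_th + R_L); requiring this ≤ 0.0840 gives R_L ≥ R_th(1/0.0840 − 1) = 3.164 × 10.90 = 34.5 kΩ.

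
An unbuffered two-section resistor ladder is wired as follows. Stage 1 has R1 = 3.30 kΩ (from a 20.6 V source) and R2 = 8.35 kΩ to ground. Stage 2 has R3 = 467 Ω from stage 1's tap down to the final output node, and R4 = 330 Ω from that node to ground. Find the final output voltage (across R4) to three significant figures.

V_out ≈ 1.54 V

Stage 2 presents R3+R4 = 797.0 Ω as a load on stage 1's tap.
Stage 1's lower leg becomes R2‖(R3+R4) = 727.6 Ω, so V_mid = 20.6 × 727.6/4028 = 3.721 V.
Stage 2 is itself unloaded: V_out = V_mid × R4/(R3+R4) = 3.721 × 330/797.0 = 1.54 V.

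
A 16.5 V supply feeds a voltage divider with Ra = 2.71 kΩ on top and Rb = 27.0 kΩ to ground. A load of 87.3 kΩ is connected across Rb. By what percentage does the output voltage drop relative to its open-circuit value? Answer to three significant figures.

2.74 %

The divider's output (Thévenin) resistance is Ra‖Rb = 2.463 kΩ.
Fractional drop under load = R_th/(R_th + R_L) = 2.463 / (2.463 + 87.3) = 0.02744.
So the output falls by 2.74 %.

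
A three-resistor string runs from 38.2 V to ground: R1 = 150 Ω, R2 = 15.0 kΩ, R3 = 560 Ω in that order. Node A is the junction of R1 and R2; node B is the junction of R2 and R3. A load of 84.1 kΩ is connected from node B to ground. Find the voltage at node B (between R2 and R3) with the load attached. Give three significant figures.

At node B, R3 is in parallel with the load: R3‖R_L = 556.3 Ω.
Below node A the resistance is R2 + (R3‖R_L) = 15560 Ω, so V_A = 38.2 × 15560/15710 = 37.84 V.
Then V_B = V_A × (R3‖R_L)/(R2 + R3‖R_L) = 37.84 × 556.3/15560 = 1.35 V.

V ≈ 1.35 V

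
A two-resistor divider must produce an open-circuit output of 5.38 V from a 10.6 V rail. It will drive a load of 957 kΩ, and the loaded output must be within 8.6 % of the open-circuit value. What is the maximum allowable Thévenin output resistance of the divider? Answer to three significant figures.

Loading drop = R_th/(R_th + R_L) ≤ 0.0860, so R_th ≤ R_L · ε/(1−ε) = 957 kΩ × 0.0860/0.9140 = 90.0 kΩ.

R_th ≤ 90.0 kΩ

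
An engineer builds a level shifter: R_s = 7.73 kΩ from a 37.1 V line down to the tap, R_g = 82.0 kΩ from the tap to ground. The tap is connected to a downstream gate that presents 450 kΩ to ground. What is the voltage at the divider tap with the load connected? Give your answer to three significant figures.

The load sits in parallel with R_g: R_g‖R_L = (82.0 × 450) / (82.0 + 450) = 69.36 kΩ.
V_out = 37.1 × 69.36 / (7.73 + 69.36) = 37.1 × 69.36/77.09 = 33.4 V.

V_out ≈ 33.4 V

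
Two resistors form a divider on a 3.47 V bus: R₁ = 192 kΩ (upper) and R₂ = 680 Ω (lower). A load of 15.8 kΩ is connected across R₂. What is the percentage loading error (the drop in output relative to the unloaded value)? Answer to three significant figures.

4.11 %

The divider's output (Thévenin) resistance is R₁‖R₂ = 677.6 Ω.
Fractional drop under load = R_th/(R_th + R_L) = 677.6 / (677.6 + 15800) = 0.04112.
So the output falls by 4.11 %.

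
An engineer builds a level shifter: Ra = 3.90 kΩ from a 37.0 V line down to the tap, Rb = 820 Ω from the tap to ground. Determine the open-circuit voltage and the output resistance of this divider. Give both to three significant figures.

V_th = 6.43 V, R_th = 678 Ω

V_th is the open-circuit tap voltage: 37.0 × 820/(3900 + 820) = 6.43 V.
With the supply zeroed, Ra and Rb appear in parallel from the tap: R_th = Ra‖Rb = (3900 × 820)/4720 = 678 Ω.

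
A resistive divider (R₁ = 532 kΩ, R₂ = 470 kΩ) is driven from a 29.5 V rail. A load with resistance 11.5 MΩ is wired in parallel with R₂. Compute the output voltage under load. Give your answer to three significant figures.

V_out ≈ 13.5 V

The load sits in parallel with R₂: R₂‖R_L = (470 × 11500) / (470 + 11500) = 451.5 kΩ.
V_out = 29.5 × 451.5 / (532 + 451.5) = 29.5 × 451.5/983.5 = 13.5 V.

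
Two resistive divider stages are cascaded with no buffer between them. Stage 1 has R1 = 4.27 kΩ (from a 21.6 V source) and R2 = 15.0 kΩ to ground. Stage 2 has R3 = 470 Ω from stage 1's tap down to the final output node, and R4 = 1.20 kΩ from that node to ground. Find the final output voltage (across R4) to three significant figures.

V_out ≈ 4.04 V

Stage 2 presents R3+R4 = 1670 Ω as a load on stage 1's tap.
Stage 1's lower leg becomes R2‖(R3+R4) = 1503 Ω, so V_mid = 21.6 × 1503/5773 = 5.623 V.
Stage 2 is itself unloaded: V_out = V_mid × R4/(R3+R4) = 5.623 × 1200/1670 = 4.04 V.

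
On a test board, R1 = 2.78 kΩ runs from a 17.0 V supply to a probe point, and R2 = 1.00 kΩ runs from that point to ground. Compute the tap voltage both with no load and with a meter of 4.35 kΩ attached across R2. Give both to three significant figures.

Open-circuit: V = 17.0 × 1.00/(2.78 + 1.00) = 4.50 V.
With the load, R2 becomes R2‖R_L = 0.8131 kΩ, so V = 17.0 × 0.8131/3.593 = 3.85 V.

Unloaded: 4.50 V; loaded: 3.85 V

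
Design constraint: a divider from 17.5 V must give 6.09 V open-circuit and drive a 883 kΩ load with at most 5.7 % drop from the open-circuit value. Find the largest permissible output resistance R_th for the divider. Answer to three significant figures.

Loading drop = R_th/(R_th + R_L) ≤ 0.0570, so R_th ≤ R_L · ε/(1−ε) = 883 kΩ × 0.0570/0.9430 = 53.4 kΩ.
(Any R1, R2 with R2/(R1+R2) = 0.348 and R1‖R2 ≤ 53.4 kΩ will meet the spec.)

R_th ≤ 53.4 kΩ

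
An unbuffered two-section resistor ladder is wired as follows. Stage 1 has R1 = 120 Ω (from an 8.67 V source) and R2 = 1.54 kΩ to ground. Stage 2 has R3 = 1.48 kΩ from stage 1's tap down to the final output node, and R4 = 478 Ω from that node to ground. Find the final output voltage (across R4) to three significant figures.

V_out ≈ 1.86 V

Stage 2 presents R3+R4 = 1958 Ω as a load on stage 1's tap.
Stage 1's lower leg becomes R2‖(R3+R4) = 862.0 Ω, so V_mid = 8.67 × 862.0/982.0 = 7.611 V.
Stage 2 is itself unloaded: V_out = V_mid × R4/(R3+R4) = 7.611 × 478/1958 = 1.86 V.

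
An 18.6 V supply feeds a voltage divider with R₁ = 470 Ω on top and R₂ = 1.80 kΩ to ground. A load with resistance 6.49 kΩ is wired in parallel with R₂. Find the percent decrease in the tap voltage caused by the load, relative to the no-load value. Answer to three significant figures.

The divider's output (Thévenin) resistance is R₁‖R₂ = 372.7 Ω.
Fractional drop under load = R_th/(R_th + R_L) = 372.7 / (372.7 + 6490) = 0.05431.
So the output falls by 5.43 %.

5.43 %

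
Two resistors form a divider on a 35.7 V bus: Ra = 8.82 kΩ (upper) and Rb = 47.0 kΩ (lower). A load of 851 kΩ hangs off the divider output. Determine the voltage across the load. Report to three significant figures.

The load sits in parallel with Rb: Rb‖R_L = (47.0 × 851) / (47.0 + 851) = 44.54 kΩ.
V_out = 35.7 × 44.54 / (8.82 + 44.54) = 35.7 × 44.54/53.36 = 29.8 V.

V_out ≈ 29.8 V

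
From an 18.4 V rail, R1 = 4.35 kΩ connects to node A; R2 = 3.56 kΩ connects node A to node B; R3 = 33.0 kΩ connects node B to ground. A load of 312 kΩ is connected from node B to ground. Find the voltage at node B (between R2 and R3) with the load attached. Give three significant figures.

V ≈ 14.5 V

At node B, R3 is in parallel with the load: R3‖R_L = 29.84 kΩ.
Below node A the resistance is R2 + (R3‖R_L) = 33.40 kΩ, so V_A = 18.4 × 33.40/37.75 = 16.28 V.
Then V_B = V_A × (R3‖R_L)/(R2 + R3‖R_L) = 16.28 × 29.84/33.40 = 14.5 V.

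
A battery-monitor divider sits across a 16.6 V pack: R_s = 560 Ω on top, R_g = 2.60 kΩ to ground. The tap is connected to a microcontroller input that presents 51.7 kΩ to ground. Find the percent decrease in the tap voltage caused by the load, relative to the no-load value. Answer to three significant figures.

0.883 %

The divider's output (Thévenin) resistance is R_s‖R_g = 460.8 Ω.
Fractional drop under load = R_th/(R_th + R_L) = 460.8 / (460.8 + 51700) = 0.008833.
So the output falls by 0.883 %.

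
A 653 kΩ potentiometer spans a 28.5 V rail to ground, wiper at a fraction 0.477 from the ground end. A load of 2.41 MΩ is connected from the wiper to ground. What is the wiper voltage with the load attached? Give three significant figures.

V ≈ 12.7 V

The wiper splits the pot into (1−α)R = 341.5 kΩ above and αR = 311.5 kΩ below.
Lower section ‖ load = 275.8 kΩ.
V_wiper = 28.5 × 275.8/(341.5 + 275.8) = 12.7 V.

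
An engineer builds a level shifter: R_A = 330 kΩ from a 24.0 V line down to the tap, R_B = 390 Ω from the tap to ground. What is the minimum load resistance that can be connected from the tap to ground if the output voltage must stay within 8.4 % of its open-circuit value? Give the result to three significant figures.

Output resistance R_th = R_A‖R_B = (330000 × 390)/330400 = 389.5 Ω.
The fractional drop is R_th/(R_th + R_L); requiring this ≤ 0.0840 gives R_L ≥ R_th(1/0.0840 − 1) = 389.5 × 10.90 = 4.25 kΩ.

R_L(min) ≈ 4.25 kΩ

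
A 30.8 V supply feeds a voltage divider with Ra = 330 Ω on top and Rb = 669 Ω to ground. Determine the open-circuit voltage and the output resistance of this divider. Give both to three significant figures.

V_th is the open-circuit tap voltage: 30.8 × 669/(330 + 669) = 20.6 V.
With the supply zeroed, Ra and Rb appear in parallel from the tap: R_th = Ra‖Rb = (330 × 669)/999.0 = 221 Ω.

V_th = 20.6 V, R_th = 221 Ω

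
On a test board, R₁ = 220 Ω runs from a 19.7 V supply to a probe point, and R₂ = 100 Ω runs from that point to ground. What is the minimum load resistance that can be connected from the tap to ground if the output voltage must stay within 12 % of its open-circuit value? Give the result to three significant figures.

Output resistance R_th = R₁‖R₂ = (220 × 100)/320.0 = 68.75 Ω.
The fractional drop is R_th/(R_th + R_L); requiring this ≤ 0.120 gives R_L ≥ R_th(1/0.120 − 1) = 68.75 × 7.333 = 504 Ω.

R_L(min) ≈ 504 Ω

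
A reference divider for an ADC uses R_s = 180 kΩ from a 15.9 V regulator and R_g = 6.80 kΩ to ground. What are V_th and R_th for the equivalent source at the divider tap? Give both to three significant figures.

V_th = 0.579 V, R_th = 6.55 kΩ

V_th is the open-circuit tap voltage: 15.9 × 6.80/(180 + 6.80) = 0.579 V.
With the supply zeroed, R_s and R_g appear in parallel from the tap: R_th = R_s‖R_g = (180 × 6.80)/186.8 = 6.55 kΩ.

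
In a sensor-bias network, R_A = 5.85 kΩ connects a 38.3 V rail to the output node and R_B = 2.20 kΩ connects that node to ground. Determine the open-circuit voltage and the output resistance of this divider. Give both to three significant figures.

V_th is the open-circuit tap voltage: 38.3 × 2.20/(5.85 + 2.20) = 10.5 V.
With the supply zeroed, R_A and R_B appear in parallel from the tap: R_th = R_A‖R_B = (5.85 × 2.20)/8.050 = 1.60 kΩ.

V_th = 10.5 V, R_th = 1.60 kΩ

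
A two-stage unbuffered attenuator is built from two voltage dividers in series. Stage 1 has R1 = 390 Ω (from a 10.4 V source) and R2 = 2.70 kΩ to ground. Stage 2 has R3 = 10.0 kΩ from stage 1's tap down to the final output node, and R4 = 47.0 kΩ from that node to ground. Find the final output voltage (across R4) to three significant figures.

Stage 2 presents R3+R4 = 57000 Ω as a load on stage 1's tap.
Stage 1's lower leg becomes R2‖(R3+R4) = 2578 Ω, so V_mid = 10.4 × 2578/2968 = 9.033 V.
Stage 2 is itself unloaded: V_out = V_mid × R4/(R3+R4) = 9.033 × 47000/57000 = 7.45 V.

V_out ≈ 7.45 V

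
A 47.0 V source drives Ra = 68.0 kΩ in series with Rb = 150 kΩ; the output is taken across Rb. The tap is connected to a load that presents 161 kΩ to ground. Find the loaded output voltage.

The load sits in parallel with Rb: Rb‖R_L = (150 × 161) / (150 + 161) = 77.65 kΩ.
V_out = 47.0 × 77.65 / (68.0 + 77.65) = 47.0 × 77.65/145.7 = 25.1 V.

V_out ≈ 25.1 V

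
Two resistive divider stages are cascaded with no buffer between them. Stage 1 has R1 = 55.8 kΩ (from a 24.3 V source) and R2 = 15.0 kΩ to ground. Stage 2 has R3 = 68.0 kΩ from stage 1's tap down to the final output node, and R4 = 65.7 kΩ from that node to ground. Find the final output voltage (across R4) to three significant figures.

V_out ≈ 2.32 V

Stage 2 presents R3+R4 = 133.7 kΩ as a load on stage 1's tap.
Stage 1's lower leg becomes R2‖(R3+R4) = 13.49 kΩ, so V_mid = 24.3 × 13.49/69.29 = 4.730 V.
Stage 2 is itself unloaded: V_out = V_mid × R4/(R3+R4) = 4.730 × 65.7/133.7 = 2.32 V.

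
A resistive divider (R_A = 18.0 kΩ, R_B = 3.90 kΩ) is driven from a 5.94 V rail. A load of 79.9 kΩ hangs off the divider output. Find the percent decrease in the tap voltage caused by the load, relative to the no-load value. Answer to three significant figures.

3.86 %

The divider's output (Thévenin) resistance is R_A‖R_B = 3.205 kΩ.
Fractional drop under load = R_th/(R_th + R_L) = 3.205 / (3.205 + 79.9) = 0.03857.
So the output falls by 3.86 %.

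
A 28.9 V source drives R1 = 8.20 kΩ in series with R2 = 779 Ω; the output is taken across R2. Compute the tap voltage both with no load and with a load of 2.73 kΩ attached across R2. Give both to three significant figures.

Unloaded: 2.51 V; loaded: 1.99 V

Open-circuit: V = 28.9 × 779/(8200 + 779) = 2.51 V.
With the load, R2 becomes R2‖R_L = 606.1 Ω, so V = 28.9 × 606.1/8806 = 1.99 V.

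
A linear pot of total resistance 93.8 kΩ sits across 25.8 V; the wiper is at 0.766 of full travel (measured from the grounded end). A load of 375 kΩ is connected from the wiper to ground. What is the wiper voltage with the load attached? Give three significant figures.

The wiper splits the pot into (1−α)R = 21.95 kΩ above and αR = 71.85 kΩ below.
Lower section ‖ load = 60.30 kΩ.
V_wiper = 25.8 × 60.30/(21.95 + 60.30) = 18.9 V.

V ≈ 18.9 V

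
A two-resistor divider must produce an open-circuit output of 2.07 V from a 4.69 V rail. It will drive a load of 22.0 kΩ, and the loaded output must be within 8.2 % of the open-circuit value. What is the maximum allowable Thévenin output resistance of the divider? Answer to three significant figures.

R_th ≤ 1.97 kΩ

Loading drop = R_th/(R_th + R_L) ≤ 0.0820, so R_th ≤ R_L · ε/(1−ε) = 22.0 kΩ × 0.0820/0.9180 = 1.97 kΩ.
(Any R1, R2 with R2/(R1+R2) = 0.441 and R1‖R2 ≤ 1.97 kΩ will meet the spec.)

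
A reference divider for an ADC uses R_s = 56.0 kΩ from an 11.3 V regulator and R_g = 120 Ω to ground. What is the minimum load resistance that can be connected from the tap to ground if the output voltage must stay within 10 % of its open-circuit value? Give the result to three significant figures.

R_L(min) ≈ 1.08 kΩ

Output resistance R_th = R_s‖R_g = (56000 × 120)/56120 = 119.7 Ω.
The fractional drop is R_th/(R_th + R_L); requiring this ≤ 0.100 gives R_L ≥ R_th(1/0.100 − 1) = 119.7 × 9.000 = 1.08 kΩ.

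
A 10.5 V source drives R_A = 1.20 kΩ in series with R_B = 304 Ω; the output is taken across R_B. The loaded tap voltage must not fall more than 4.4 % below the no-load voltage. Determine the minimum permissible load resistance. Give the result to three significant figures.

R_L(min) ≈ 5.27 kΩ

Output resistance R_th = R_A‖R_B = (1200 × 304)/1504 = 242.6 Ω.
The fractional drop is R_th/(R_th + R_L); requiring this ≤ 0.0440 gives R_L ≥ R_th(1/0.0440 − 1) = 242.6 × 21.73 = 5.27 kΩ.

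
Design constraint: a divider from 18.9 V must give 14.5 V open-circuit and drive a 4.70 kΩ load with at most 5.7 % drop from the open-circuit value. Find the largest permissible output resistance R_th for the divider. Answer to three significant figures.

R_th ≤ 284 Ω

Loading drop = R_th/(R_th + R_L) ≤ 0.0570, so R_th ≤ R_L · ε/(1−ε) = 4.70 kΩ × 0.0570/0.9430 = 284 Ω.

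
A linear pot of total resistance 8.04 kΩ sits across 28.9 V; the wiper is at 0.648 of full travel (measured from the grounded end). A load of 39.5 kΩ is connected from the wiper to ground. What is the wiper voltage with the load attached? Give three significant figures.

The wiper splits the pot into (1−α)R = 2.830 kΩ above and αR = 5.210 kΩ below.
Lower section ‖ load = 4.603 kΩ.
V_wiper = 28.9 × 4.603/(2.830 + 4.603) = 17.9 V.

V ≈ 17.9 V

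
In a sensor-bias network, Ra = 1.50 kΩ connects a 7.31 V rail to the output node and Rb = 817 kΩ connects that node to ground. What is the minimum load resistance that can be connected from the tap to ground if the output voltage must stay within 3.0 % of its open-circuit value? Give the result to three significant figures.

Output resistance R_th = Ra‖Rb = (1.50 × 817)/818.5 = 1.497 kΩ.
The fractional drop is R_th/(R_th + R_L); requiring this ≤ 0.0300 gives R_L ≥ R_th(1/0.0300 − 1) = 1.497 × 32.33 = 48.4 kΩ.

R_L(min) ≈ 48.4 kΩ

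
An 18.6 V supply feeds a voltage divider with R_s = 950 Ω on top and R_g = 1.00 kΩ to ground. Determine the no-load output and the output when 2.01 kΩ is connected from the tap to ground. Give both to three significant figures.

Open-circuit: V = 18.6 × 1000/(950 + 1000) = 9.54 V.
With the load, R_g becomes R_g‖R_L = 667.8 Ω, so V = 18.6 × 667.8/1618 = 7.68 V.

Unloaded: 9.54 V; loaded: 7.68 V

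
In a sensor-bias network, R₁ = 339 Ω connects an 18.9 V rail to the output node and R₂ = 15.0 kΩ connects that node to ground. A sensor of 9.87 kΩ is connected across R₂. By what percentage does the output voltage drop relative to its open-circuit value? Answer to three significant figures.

The divider's output (Thévenin) resistance is R₁‖R₂ = 331.5 Ω.
Fractional drop under load = R_th/(R_th + R_L) = 331.5 / (331.5 + 9870) = 0.03250.
So the output falls by 3.25 %.

3.25 %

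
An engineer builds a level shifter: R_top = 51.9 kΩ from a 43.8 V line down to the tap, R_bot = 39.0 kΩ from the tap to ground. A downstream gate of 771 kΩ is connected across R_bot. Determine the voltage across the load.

The load sits in parallel with R_bot: R_bot‖R_L = (39.0 × 771) / (39.0 + 771) = 37.12 kΩ.
V_out = 43.8 × 37.12 / (51.9 + 37.12) = 43.8 × 37.12/89.02 = 18.3 V.

V_out ≈ 18.3 V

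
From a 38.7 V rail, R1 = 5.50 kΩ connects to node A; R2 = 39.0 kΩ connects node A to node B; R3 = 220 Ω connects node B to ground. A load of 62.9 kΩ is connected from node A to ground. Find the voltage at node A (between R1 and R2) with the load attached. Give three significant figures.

V ≈ 31.5 V

Below node A the series string R2+R3 = 39220 Ω sits in parallel with the 62900 Ω load: 24160 Ω.
V_A = 38.7 × 24160/(5500 + 24160) = 31.5 V.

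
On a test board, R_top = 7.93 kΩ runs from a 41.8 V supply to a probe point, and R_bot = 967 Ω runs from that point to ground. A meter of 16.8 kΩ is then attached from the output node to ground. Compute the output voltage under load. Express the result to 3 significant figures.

The load sits in parallel with R_bot: R_bot‖R_L = (967 × 16800) / (967 + 16800) = 914.4 Ω.
V_out = 41.8 × 914.4 / (7930 + 914.4) = 41.8 × 914.4/8844 = 4.32 V.

V_out ≈ 4.32 V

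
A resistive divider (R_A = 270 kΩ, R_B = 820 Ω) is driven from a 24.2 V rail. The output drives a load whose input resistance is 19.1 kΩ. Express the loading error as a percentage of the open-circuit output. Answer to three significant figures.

4.10 %

The divider's output (Thévenin) resistance is R_A‖R_B = 817.5 Ω.
Fractional drop under load = R_th/(R_th + R_L) = 817.5 / (817.5 + 19100) = 0.04105.
So the output falls by 4.10 %.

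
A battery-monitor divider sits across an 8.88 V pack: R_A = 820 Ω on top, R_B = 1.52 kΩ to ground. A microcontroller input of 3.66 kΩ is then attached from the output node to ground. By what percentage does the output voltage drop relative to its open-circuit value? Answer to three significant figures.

Unloaded V = 8.88 × 1520/2340 = 5.7682 V.
Loaded: R_B‖R_L = 1074 Ω, giving V = 8.88 × 1074/1894 = 5.0354 V.
Drop = (5.7682 − 5.0354) / 5.7682 = 12.7 %.

12.7 %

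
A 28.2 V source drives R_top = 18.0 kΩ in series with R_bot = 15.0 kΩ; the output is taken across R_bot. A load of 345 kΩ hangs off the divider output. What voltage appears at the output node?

V_out ≈ 12.5 V

The load sits in parallel with R_bot: R_bot‖R_L = (15.0 × 345) / (15.0 + 345) = 14.38 kΩ.
V_out = 28.2 × 14.38 / (18.0 + 14.38) = 28.2 × 14.38/32.38 = 12.5 V.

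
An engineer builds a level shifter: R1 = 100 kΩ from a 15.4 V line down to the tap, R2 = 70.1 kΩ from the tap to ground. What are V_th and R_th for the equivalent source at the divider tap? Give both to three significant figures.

V_th is the open-circuit tap voltage: 15.4 × 70.1/(100 + 70.1) = 6.35 V.
With the supply zeroed, R1 and R2 appear in parallel from the tap: R_th = R1‖R2 = (100 × 70.1)/170.1 = 41.2 kΩ.

V_th = 6.35 V, R_th = 41.2 kΩ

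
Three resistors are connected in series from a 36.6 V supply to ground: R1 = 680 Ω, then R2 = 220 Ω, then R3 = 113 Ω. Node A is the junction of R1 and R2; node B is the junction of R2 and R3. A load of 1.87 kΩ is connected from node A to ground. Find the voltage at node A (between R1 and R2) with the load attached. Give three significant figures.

V ≈ 10.7 V

Below node A the series string R2+R3 = 333.0 Ω sits in parallel with the 1870 Ω load: 282.7 Ω.
V_A = 36.6 × 282.7/(680 + 282.7) = 10.7 V.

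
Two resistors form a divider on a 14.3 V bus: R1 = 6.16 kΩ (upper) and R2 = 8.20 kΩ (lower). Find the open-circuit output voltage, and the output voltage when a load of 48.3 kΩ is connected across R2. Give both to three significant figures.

Open-circuit: V = 14.3 × 8.20/(6.16 + 8.20) = 8.17 V.
With the load, R2 becomes R2‖R_L = 7.010 kΩ, so V = 14.3 × 7.010/13.17 = 7.61 V.

Unloaded: 8.17 V; loaded: 7.61 V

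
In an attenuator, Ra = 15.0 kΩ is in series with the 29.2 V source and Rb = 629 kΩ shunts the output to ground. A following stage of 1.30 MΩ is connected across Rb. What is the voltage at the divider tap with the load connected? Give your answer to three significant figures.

The load sits in parallel with Rb: Rb‖R_L = (629 × 1300) / (629 + 1300) = 423.9 kΩ.
V_out = 29.2 × 423.9 / (15.0 + 423.9) = 29.2 × 423.9/438.9 = 28.2 V.
(Unloaded it would have been 28.5 V.)

V_out ≈ 28.2 V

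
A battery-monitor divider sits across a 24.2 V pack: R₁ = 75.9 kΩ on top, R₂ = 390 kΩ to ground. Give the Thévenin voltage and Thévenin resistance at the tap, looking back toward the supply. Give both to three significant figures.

V_th is the open-circuit tap voltage: 24.2 × 390/(75.9 + 390) = 20.3 V.
With the supply zeroed, R₁ and R₂ appear in parallel from the tap: R_th = R₁‖R₂ = (75.9 × 390)/465.9 = 63.5 kΩ.

V_th = 20.3 V, R_th = 63.5 kΩ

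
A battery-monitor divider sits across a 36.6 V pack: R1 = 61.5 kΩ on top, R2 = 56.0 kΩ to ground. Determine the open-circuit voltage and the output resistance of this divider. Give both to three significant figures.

V_th is the open-circuit tap voltage: 36.6 × 56.0/(61.5 + 56.0) = 17.4 V.
With the supply zeroed, R1 and R2 appear in parallel from the tap: R_th = R1‖R2 = (61.5 × 56.0)/117.5 = 29.3 kΩ.

V_th = 17.4 V, R_th = 29.3 kΩ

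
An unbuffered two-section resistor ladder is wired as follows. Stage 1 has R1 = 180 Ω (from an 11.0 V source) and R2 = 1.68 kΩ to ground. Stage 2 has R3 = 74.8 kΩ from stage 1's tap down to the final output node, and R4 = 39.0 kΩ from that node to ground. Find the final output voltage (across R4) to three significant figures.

Stage 2 presents R3+R4 = 113800 Ω as a load on stage 1's tap.
Stage 1's lower leg becomes R2‖(R3+R4) = 1656 Ω, so V_mid = 11.0 × 1656/1836 = 9.921 V.
Stage 2 is itself unloaded: V_out = V_mid × R4/(R3+R4) = 9.921 × 39000/113800 = 3.40 V.

V_out ≈ 3.40 V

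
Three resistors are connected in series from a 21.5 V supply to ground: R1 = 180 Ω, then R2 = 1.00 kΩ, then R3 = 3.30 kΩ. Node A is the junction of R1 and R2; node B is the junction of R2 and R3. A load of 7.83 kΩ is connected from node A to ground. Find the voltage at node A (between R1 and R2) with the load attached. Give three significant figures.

Below node A the series string R2+R3 = 4300 Ω sits in parallel with the 7830 Ω load: 2776 Ω.
V_A = 21.5 × 2776/(180 + 2776) = 20.2 V.

V ≈ 20.2 V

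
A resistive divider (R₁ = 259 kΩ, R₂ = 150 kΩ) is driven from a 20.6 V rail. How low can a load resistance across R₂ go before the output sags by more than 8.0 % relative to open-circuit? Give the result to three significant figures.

R_L(min) ≈ 1.09 MΩ

Output resistance R_th = R₁‖R₂ = (259 × 150)/409.0 = 94.99 kΩ.
The fractional drop is R_th/(R_th + R_L); requiring this ≤ 0.0800 gives R_L ≥ R_th(1/0.0800 − 1) = 94.99 × 11.50 = 1.09 MΩ.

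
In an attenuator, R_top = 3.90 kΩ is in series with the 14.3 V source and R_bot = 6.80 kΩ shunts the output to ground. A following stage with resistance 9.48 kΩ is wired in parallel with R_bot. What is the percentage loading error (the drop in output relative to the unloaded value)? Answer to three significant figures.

20.7 %

The divider's output (Thévenin) resistance is R_top‖R_bot = 2.479 kΩ.
Fractional drop under load = R_th/(R_th + R_L) = 2.479 / (2.479 + 9.48) = 0.2073.
So the output falls by 20.7 %.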